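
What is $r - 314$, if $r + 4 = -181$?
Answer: $-499$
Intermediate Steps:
$r = -185$ ($r = -4 - 181 = -185$)
$r - 314 = -185 - 314 = -499$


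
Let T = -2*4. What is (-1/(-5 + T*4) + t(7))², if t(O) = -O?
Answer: 66564/1369 ≈ 48.622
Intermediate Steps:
T = -8
(-1/(-5 + T*4) + t(7))² = (-1/(-5 - 8*4) - 1*7)² = (-1/(-5 - 32) - 7)² = (-1/(-37) - 7)² = (-1/37*(-1) - 7)² = (1/37 - 7)² = (-258/37)² = 66564/1369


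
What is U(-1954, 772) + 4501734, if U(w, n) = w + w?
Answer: 4497826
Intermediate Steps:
U(w, n) = 2*w
U(-1954, 772) + 4501734 = 2*(-1954) + 4501734 = -3908 + 4501734 = 4497826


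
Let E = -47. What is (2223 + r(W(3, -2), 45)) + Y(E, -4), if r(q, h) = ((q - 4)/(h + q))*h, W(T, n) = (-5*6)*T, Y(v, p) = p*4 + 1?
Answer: 2302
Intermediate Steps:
Y(v, p) = 1 + 4*p (Y(v, p) = 4*p + 1 = 1 + 4*p)
W(T, n) = -30*T
r(q, h) = h*(-4 + q)/(h + q) (r(q, h) = ((-4 + q)/(h + q))*h = h*(-4 + q)/(h + q))
(2223 + r(W(3, -2), 45)) + Y(E, -4) = (2223 + 45*(-4 - 30*3)/(45 - 30*3)) + (1 + 4*(-4)) = (2223 + 45*(-4 - 90)/(45 - 90)) + (1 - 16) = (2223 + 45*(-94)/(-45)) - 15 = (2223 + 45*(-1/45)*(-94)) - 15 = (2223 + 94) - 15 = 2317 - 15 = 2302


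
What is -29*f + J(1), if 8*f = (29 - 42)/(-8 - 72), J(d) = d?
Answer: 263/640 ≈ 0.41094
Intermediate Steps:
f = 13/640 (f = ((29 - 42)/(-8 - 72))/8 = (-13/(-80))/8 = (-13*(-1/80))/8 = (1/8)*(13/80) = 13/640 ≈ 0.020312)
-29*f + J(1) = -29*13/640 + 1 = -377/640 + 1 = 263/640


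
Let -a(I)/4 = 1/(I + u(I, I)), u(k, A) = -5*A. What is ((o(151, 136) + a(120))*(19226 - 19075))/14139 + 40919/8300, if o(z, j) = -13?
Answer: 40646117/8483400 ≈ 4.7913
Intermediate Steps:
a(I) = 1/I (a(I) = -4/(I - 5*I) = -4*(-1/(4*I)) = -(-1)/I = 1/I)
((o(151, 136) + a(120))*(19226 - 19075))/14139 + 40919/8300 = ((-13 + 1/120)*(19226 - 19075))/14139 + 40919/8300 = ((-13 + 1/120)*151)*(1/14139) + 40919*(1/8300) = -1559/120*151*(1/14139) + 493/100 = -235409/120*1/14139 + 493/100 = -235409/1696680 + 493/100 = 40646117/8483400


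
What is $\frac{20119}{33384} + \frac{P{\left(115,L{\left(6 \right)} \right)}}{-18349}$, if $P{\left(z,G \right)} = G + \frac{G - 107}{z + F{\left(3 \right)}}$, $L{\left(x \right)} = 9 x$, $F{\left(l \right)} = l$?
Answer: $\frac{21675171581}{36141217944} \approx 0.59974$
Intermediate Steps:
$P{\left(z,G \right)} = G + \frac{-107 + G}{3 + z}$ ($P{\left(z,G \right)} = G + \frac{G - 107}{z + 3} = G + \frac{-107 + G}{3 + z}$)
$\frac{20119}{33384} + \frac{P{\left(115,L{\left(6 \right)} \right)}}{-18349} = \frac{20119}{33384} + \frac{\frac{1}{3 + 115} \left(-107 + 4 \cdot 9 \cdot 6 + 9 \cdot 6 \cdot 115\right)}{-18349} = 20119 \cdot \frac{1}{33384} + \frac{-107 + 4 \cdot 54 + 54 \cdot 115}{118} \left(- \frac{1}{18349}\right) = \frac{20119}{33384} + \frac{-107 + 216 + 6210}{118} \left(- \frac{1}{18349}\right) = \frac{20119}{33384} + \frac{1}{118} \cdot 6319 \left(- \frac{1}{18349}\right) = \frac{20119}{33384} + \frac{6319}{118} \left(- \frac{1}{18349}\right) = \frac{20119}{33384} - \frac{6319}{2165182} = \frac{21675171581}{36141217944}$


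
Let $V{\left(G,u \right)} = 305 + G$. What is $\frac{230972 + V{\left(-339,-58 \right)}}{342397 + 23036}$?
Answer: $\frac{230938}{365433} \approx 0.63196$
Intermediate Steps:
$\frac{230972 + V{\left(-339,-58 \right)}}{342397 + 23036} = \frac{230972 + \left(305 - 339\right)}{342397 + 23036} = \frac{230972 - 34}{365433} = 230938 \cdot \frac{1}{365433} = \frac{230938}{365433}$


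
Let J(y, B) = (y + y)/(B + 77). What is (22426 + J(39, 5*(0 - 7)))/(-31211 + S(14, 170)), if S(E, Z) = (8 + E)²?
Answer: -156995/215089 ≈ -0.72991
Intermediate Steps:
J(y, B) = 2*y/(77 + B) (J(y, B) = (2*y)/(77 + B) = 2*y/(77 + B))
(22426 + J(39, 5*(0 - 7)))/(-31211 + S(14, 170)) = (22426 + 2*39/(77 + 5*(0 - 7)))/(-31211 + (8 + 14)²) = (22426 + 2*39/(77 + 5*(-7)))/(-31211 + 22²) = (22426 + 2*39/(77 - 35))/(-31211 + 484) = (22426 + 2*39/42)/(-30727) = (22426 + 2*39*(1/42))*(-1/30727) = (22426 + 13/7)*(-1/30727) = (156995/7)*(-1/30727) = -156995/215089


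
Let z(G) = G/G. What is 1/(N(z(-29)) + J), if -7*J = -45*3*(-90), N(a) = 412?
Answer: -7/9266 ≈ -0.00075545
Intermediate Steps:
z(G) = 1
J = -12150/7 (J = -(-45*3)*(-90)/7 = -(-135)*(-90)/7 = -1/7*12150 = -12150/7 ≈ -1735.7)
1/(N(z(-29)) + J) = 1/(412 - 12150/7) = 1/(-9266/7) = -7/9266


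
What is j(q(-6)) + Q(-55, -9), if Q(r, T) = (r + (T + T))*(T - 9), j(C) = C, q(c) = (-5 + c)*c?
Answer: 1380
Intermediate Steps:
q(c) = c*(-5 + c)
Q(r, T) = (-9 + T)*(r + 2*T) (Q(r, T) = (r + 2*T)*(-9 + T) = (-9 + T)*(r + 2*T))
j(q(-6)) + Q(-55, -9) = -6*(-5 - 6) + (-18*(-9) - 9*(-55) + 2*(-9)**2 - 9*(-55)) = -6*(-11) + (162 + 495 + 2*81 + 495) = 66 + (162 + 495 + 162 + 495) = 66 + 1314 = 1380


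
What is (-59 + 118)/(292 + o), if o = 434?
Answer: 59/726 ≈ 0.081267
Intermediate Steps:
(-59 + 118)/(292 + o) = (-59 + 118)/(292 + 434) = 59/726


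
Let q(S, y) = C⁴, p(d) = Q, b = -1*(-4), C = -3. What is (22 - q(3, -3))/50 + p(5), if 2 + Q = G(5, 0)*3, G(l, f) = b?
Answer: 441/50 ≈ 8.8200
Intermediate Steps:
b = 4
G(l, f) = 4
Q = 10 (Q = -2 + 4*3 = -2 + 12 = 10)
p(d) = 10
q(S, y) = 81 (q(S, y) = (-3)⁴ = 81)
(22 - q(3, -3))/50 + p(5) = (22 - 1*81)/50 + 10 = (22 - 81)*(1/50) + 10 = -59*1/50 + 10 = -59/50 + 10 = 441/50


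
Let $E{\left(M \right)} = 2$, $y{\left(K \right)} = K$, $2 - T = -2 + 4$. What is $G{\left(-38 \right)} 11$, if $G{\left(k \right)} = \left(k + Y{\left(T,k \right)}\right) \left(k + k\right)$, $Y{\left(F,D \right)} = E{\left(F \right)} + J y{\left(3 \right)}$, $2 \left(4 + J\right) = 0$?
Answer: $40128$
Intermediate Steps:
$T = 0$ ($T = 2 - \left(-2 + 4\right) = 2 - 2 = 0$)
$J = -4$ ($J = -4 + \frac{1}{2} \cdot 0 = -4 + 0 = -4$)
$Y{\left(F,D \right)} = -10$ ($Y{\left(F,D \right)} = 2 - 12 = -10$)
$G{\left(k \right)} = 2 k \left(-10 + k\right)$ ($G{\left(k \right)} = \left(k - 10\right) \left(k + k\right) = \left(-10 + k\right) 2 k = 2 k \left(-10 + k\right)$)
$G{\left(-38 \right)} 11 = 2 \left(-38\right) \left(-10 - 38\right) 11 = 2 \left(-38\right) \left(-48\right) 11 = 3648 \cdot 11 = 40128$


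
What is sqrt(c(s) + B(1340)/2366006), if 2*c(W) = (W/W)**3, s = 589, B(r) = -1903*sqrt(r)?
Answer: sqrt(2798992196018 - 9005018836*sqrt(335))/2366006 ≈ 0.68597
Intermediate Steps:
c(W) = 1/2 (c(W) = (W/W)**3/2 = (1/2)*1**3 = (1/2)*1 = 1/2)
sqrt(c(s) + B(1340)/2366006) = sqrt(1/2 - 3806*sqrt(335)/2366006) = sqrt(1/2 - 3806*sqrt(335)*(1/2366006)) = sqrt(1/2 - 1903*sqrt(335)/1183003)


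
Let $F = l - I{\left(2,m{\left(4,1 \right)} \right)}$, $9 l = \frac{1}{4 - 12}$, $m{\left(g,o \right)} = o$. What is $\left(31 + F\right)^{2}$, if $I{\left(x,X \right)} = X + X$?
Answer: $\frac{4355569}{5184} \approx 840.19$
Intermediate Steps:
$I{\left(x,X \right)} = 2 X$
$l = - \frac{1}{72}$ ($l = \frac{1}{9 \left(4 - 12\right)} = \frac{1}{9 \left(-8\right)} = \frac{1}{9} \left(- \frac{1}{8}\right) = - \frac{1}{72} \approx -0.013889$)
$F = - \frac{145}{72}$ ($F = - \frac{1}{72} - 2 \cdot 1 = - \frac{1}{72} - 2 = - \frac{145}{72} \approx -2.0139$)
$\left(31 + F\right)^{2} = \left(31 - \frac{145}{72}\right)^{2} = \left(\frac{2087}{72}\right)^{2} = \frac{4355569}{5184}$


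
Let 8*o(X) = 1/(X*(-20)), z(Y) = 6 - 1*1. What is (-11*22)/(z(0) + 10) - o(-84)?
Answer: -216833/13440 ≈ -16.133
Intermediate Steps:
z(Y) = 5 (z(Y) = 6 - 1 = 5)
o(X) = -1/(160*X) (o(X) = 1/(8*((X*(-20)))) = 1/(8*((-20*X))) = (-1/(20*X))/8 = -1/(160*X))
(-11*22)/(z(0) + 10) - o(-84) = (-11*22)/(5 + 10) - (-1)/(160*(-84)) = -242/15 - (-1)*(-1)/(160*84) = -242*1/15 - 1*1/13440 = -242/15 - 1/13440 = -216833/13440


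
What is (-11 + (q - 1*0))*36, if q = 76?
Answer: 2340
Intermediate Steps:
(-11 + (q - 1*0))*36 = (-11 + (76 - 1*0))*36 = (-11 + (76 + 0))*36 = (-11 + 76)*36 = 65*36 = 2340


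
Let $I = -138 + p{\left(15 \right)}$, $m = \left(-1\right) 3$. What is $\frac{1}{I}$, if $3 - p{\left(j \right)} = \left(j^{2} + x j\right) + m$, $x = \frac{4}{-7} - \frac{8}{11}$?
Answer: $- \frac{77}{25989} \approx -0.0029628$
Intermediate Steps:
$m = -3$
$x = - \frac{100}{77}$ ($x = 4 \left(- \frac{1}{7}\right) - \frac{8}{11} = - \frac{4}{7} - \frac{8}{11} = - \frac{100}{77} \approx -1.2987$)
$p{\left(j \right)} = 6 - j^{2} + \frac{100 j}{77}$ ($p{\left(j \right)} = 3 - \left(\left(j^{2} - \frac{100 j}{77}\right) - 3\right) = 3 - \left(-3 + j^{2} - \frac{100 j}{77}\right) = 3 + \left(3 - j^{2} + \frac{100 j}{77}\right) = 6 - j^{2} + \frac{100 j}{77}$)
$I = - \frac{25989}{77}$ ($I = -138 + \left(6 - 15^{2} + \frac{100}{77} \cdot 15\right) = -138 + \left(6 - 225 + \frac{1500}{77}\right) = -138 - \frac{15363}{77} = - \frac{25989}{77} \approx -337.52$)
$\frac{1}{I} = \frac{1}{- \frac{25989}{77}} = - \frac{77}{25989}$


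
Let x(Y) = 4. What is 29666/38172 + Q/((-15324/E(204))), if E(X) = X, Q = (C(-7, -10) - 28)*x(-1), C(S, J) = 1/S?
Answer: 388268243/170609754 ≈ 2.2758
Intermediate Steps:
Q = -788/7 (Q = (1/(-7) - 28)*4 = (-⅐ - 28)*4 = -197/7*4 = -788/7 ≈ -112.57)
29666/38172 + Q/((-15324/E(204))) = 29666/38172 - 788/(7*((-15324/204))) = 29666*(1/38172) - 788/(7*((-15324*1/204))) = 14833/19086 - 788/(7*(-1277/17)) = 14833/19086 - 788/7*(-17/1277) = 14833/19086 + 13396/8939 = 388268243/170609754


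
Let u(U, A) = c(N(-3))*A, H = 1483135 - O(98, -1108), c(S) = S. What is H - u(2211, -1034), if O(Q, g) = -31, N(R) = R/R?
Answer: 1484200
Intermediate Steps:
N(R) = 1
H = 1483166 (H = 1483135 - 1*(-31) = 1483135 + 31 = 1483166)
u(U, A) = A (u(U, A) = 1*A = A)
H - u(2211, -1034) = 1483166 - 1*(-1034) = 1483166 + 1034 = 1484200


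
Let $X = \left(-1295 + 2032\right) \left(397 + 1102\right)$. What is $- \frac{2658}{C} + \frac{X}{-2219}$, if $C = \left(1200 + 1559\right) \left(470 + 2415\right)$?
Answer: $- \frac{8793604520647}{17662607585} \approx -497.87$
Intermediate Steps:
$C = 7959715$ ($C = 2759 \cdot 2885 = 7959715$)
$X = 1104763$ ($X = 737 \cdot 1499 = 1104763$)
$- \frac{2658}{C} + \frac{X}{-2219} = - \frac{2658}{7959715} + \frac{1104763}{-2219} = \left(-2658\right) \frac{1}{7959715} + 1104763 \left(- \frac{1}{2219}\right) = - \frac{2658}{7959715} - \frac{1104763}{2219} = - \frac{8793604520647}{17662607585}$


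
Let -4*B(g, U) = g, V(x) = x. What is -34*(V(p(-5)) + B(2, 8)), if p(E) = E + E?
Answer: 357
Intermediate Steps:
p(E) = 2*E
B(g, U) = -g/4
-34*(V(p(-5)) + B(2, 8)) = -34*(2*(-5) - 1/4*2) = -34*(-10 - 1/2) = -34*(-21/2) = 357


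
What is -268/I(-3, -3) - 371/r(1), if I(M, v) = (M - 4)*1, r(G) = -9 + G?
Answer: 4741/56 ≈ 84.661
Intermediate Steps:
I(M, v) = -4 + M (I(M, v) = (-4 + M)*1 = -4 + M)
-268/I(-3, -3) - 371/r(1) = -268/(-4 - 3) - 371/(-9 + 1) = -268/(-7) - 371/(-8) = -268*(-⅐) - 371*(-⅛) = 268/7 + 371/8 = 4741/56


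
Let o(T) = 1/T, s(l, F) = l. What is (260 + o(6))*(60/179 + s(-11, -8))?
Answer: -2979949/1074 ≈ -2774.6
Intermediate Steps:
(260 + o(6))*(60/179 + s(-11, -8)) = (260 + 1/6)*(60/179 - 11) = (260 + 1/6)*(60*(1/179) - 11) = 1561*(60/179 - 11)/6 = (1561/6)*(-1909/179) = -2979949/1074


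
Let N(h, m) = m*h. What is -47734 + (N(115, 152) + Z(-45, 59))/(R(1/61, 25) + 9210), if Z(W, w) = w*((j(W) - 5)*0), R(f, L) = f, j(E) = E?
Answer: -1411390526/29569 ≈ -47732.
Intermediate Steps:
N(h, m) = h*m
Z(W, w) = 0 (Z(W, w) = w*((W - 5)*0) = w*((-5 + W)*0) = w*0 = 0)
-47734 + (N(115, 152) + Z(-45, 59))/(R(1/61, 25) + 9210) = -47734 + (115*152 + 0)/(1/61 + 9210) = -47734 + (17480 + 0)/(1/61 + 9210) = -47734 + 17480/(561811/61) = -47734 + 17480*(61/561811) = -47734 + 56120/29569 = -1411390526/29569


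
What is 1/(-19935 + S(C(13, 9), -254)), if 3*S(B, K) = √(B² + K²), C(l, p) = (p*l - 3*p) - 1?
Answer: -179415/3576565588 - 3*√72437/3576565588 ≈ -5.0390e-5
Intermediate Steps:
C(l, p) = -1 - 3*p + l*p (C(l, p) = (l*p - 3*p) - 1 = (-3*p + l*p) - 1 = -1 - 3*p + l*p)
S(B, K) = √(B² + K²)/3
1/(-19935 + S(C(13, 9), -254)) = 1/(-19935 + √((-1 - 3*9 + 13*9)² + (-254)²)/3) = 1/(-19935 + √((-1 - 27 + 117)² + 64516)/3) = 1/(-19935 + √(89² + 64516)/3) = 1/(-19935 + √(7921 + 64516)/3) = 1/(-19935 + √72437/3)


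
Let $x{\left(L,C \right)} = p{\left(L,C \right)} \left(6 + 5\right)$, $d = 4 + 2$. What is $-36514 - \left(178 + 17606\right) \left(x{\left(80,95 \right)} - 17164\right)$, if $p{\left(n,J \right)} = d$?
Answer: $304034318$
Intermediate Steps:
$d = 6$
$p{\left(n,J \right)} = 6$
$x{\left(L,C \right)} = 66$ ($x{\left(L,C \right)} = 6 \left(6 + 5\right) = 6 \cdot 11 = 66$)
$-36514 - \left(178 + 17606\right) \left(x{\left(80,95 \right)} - 17164\right) = -36514 - \left(178 + 17606\right) \left(66 - 17164\right) = -36514 - 17784 \left(-17098\right) = -36514 - -304070832 = -36514 + 304070832 = 304034318$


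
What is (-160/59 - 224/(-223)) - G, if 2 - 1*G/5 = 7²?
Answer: 3069431/13157 ≈ 233.29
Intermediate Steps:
G = -235 (G = 10 - 5*7² = 10 - 5*49 = 10 - 245 = -235)
(-160/59 - 224/(-223)) - G = (-160/59 - 224/(-223)) - 1*(-235) = (-160*1/59 - 224*(-1/223)) + 235 = (-160/59 + 224/223) + 235 = -22464/13157 + 235 = 3069431/13157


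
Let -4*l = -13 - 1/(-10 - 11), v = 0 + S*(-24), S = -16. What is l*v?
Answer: 8704/7 ≈ 1243.4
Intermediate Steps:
v = 384 (v = 0 - 16*(-24) = 0 + 384 = 384)
l = 68/21 (l = -(-13 - 1/(-10 - 11))/4 = -(-13 - 1/(-21))/4 = -(-13 - 1*(-1/21))/4 = -(-13 + 1/21)/4 = -¼*(-272/21) = 68/21 ≈ 3.2381)
l*v = (68/21)*384 = 8704/7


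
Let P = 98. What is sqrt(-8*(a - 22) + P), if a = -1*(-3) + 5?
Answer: sqrt(210) ≈ 14.491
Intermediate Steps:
a = 8 (a = 3 + 5 = 8)
sqrt(-8*(a - 22) + P) = sqrt(-8*(8 - 22) + 98) = sqrt(-8*(-14) + 98) = sqrt(112 + 98) = sqrt(210)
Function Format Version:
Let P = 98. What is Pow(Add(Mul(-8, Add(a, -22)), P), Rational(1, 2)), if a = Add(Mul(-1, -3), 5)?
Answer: Pow(210, Rational(1, 2)) ≈ 14.491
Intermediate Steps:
a = 8 (a = Add(3, 5) = 8)
Pow(Add(Mul(-8, Add(a, -22)), P), Rational(1, 2)) = Pow(Add(Mul(-8, Add(8, -22)), 98), Rational(1, 2)) = Pow(Add(Mul(-8, -14), 98), Rational(1, 2)) = Pow(Add(112, 98), Rational(1, 2)) = Pow(210, Rational(1, 2))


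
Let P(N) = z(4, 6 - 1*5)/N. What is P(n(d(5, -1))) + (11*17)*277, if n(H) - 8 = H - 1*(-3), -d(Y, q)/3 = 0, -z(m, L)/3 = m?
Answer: 569777/11 ≈ 51798.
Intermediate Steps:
z(m, L) = -3*m
d(Y, q) = 0 (d(Y, q) = -3*0 = 0)
n(H) = 11 + H (n(H) = 8 + (H - 1*(-3)) = 8 + (H + 3) = 8 + (3 + H) = 11 + H)
P(N) = -12/N (P(N) = (-3*4)/N = -12/N)
P(n(d(5, -1))) + (11*17)*277 = -12/(11 + 0) + (11*17)*277 = -12/11 + 187*277 = -12*1/11 + 51799 = -12/11 + 51799 = 569777/11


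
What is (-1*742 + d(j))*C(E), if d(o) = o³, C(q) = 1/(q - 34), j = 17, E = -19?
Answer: -4171/53 ≈ -78.698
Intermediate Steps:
C(q) = 1/(-34 + q)
(-1*742 + d(j))*C(E) = (-1*742 + 17³)/(-34 - 19) = (-742 + 4913)/(-53) = 4171*(-1/53) = -4171/53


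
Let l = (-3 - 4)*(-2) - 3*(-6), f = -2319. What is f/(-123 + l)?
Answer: 2319/91 ≈ 25.484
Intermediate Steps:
l = 32 (l = -7*(-2) + 18 = 14 + 18 = 32)
f/(-123 + l) = -2319/(-123 + 32) = -2319/(-91) = -2319*(-1/91) = 2319/91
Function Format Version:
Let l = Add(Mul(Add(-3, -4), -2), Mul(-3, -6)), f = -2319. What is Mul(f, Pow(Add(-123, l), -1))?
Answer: Rational(2319, 91) ≈ 25.484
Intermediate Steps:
l = 32 (l = Add(Mul(-7, -2), 18) = Add(14, 18) = 32)
Mul(f, Pow(Add(-123, l), -1)) = Mul(-2319, Pow(Add(-123, 32), -1)) = Mul(-2319, Pow(-91, -1)) = Mul(-2319, Rational(-1, 91)) = Rational(2319, 91)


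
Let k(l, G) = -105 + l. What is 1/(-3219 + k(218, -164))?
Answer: -1/3106 ≈ -0.00032196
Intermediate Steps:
1/(-3219 + k(218, -164)) = 1/(-3219 + (-105 + 218)) = 1/(-3219 + 113) = 1/(-3106) = -1/3106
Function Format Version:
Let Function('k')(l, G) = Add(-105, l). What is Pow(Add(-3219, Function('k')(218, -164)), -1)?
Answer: Rational(-1, 3106) ≈ -0.00032196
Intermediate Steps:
Pow(Add(-3219, Function('k')(218, -164)), -1) = Pow(Add(-3219, Add(-105, 218)), -1) = Pow(Add(-3219, 113), -1) = Pow(-3106, -1) = Rational(-1, 3106)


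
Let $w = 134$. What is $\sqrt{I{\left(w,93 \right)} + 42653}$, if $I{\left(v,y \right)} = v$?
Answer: $\sqrt{42787} \approx 206.85$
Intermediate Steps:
$\sqrt{I{\left(w,93 \right)} + 42653} = \sqrt{134 + 42653} = \sqrt{42787}$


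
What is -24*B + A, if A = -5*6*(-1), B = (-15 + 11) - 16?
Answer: 510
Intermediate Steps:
B = -20 (B = -4 - 16 = -20)
A = 30 (A = -30*(-1) = 30)
-24*B + A = -24*(-20) + 30 = 480 + 30 = 510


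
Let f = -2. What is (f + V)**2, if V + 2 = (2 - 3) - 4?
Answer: 81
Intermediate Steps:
V = -7 (V = -2 + ((2 - 3) - 4) = -2 + (-1 - 4) = -2 - 5 = -7)
(f + V)**2 = (-2 - 7)**2 = (-9)**2 = 81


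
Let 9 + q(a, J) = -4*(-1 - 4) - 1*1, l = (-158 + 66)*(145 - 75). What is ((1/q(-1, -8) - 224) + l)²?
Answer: 4440756321/100 ≈ 4.4408e+7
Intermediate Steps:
l = -6440 (l = -92*70 = -6440)
q(a, J) = 10 (q(a, J) = -9 + (-4*(-1 - 4) - 1*1) = -9 + (-4*(-5) - 1) = -9 + (20 - 1) = -9 + 19 = 10)
((1/q(-1, -8) - 224) + l)² = ((1/10 - 224) - 6440)² = ((⅒ - 224) - 6440)² = (-2239/10 - 6440)² = (-66639/10)² = 4440756321/100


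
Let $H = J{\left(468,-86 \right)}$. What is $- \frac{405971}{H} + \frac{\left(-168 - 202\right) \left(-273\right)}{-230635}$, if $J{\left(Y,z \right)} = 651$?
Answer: $- \frac{18739375819}{30028677} \approx -624.05$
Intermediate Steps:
$H = 651$
$- \frac{405971}{H} + \frac{\left(-168 - 202\right) \left(-273\right)}{-230635} = - \frac{405971}{651} + \frac{\left(-168 - 202\right) \left(-273\right)}{-230635} = \left(-405971\right) \frac{1}{651} + \left(-370\right) \left(-273\right) \left(- \frac{1}{230635}\right) = - \frac{405971}{651} + 101010 \left(- \frac{1}{230635}\right) = - \frac{405971}{651} - \frac{20202}{46127} = - \frac{18739375819}{30028677}$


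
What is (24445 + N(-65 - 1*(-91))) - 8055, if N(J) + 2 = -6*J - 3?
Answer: 16229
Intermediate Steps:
N(J) = -5 - 6*J (N(J) = -2 + (-6*J - 3) = -2 + (-3 - 6*J) = -5 - 6*J)
(24445 + N(-65 - 1*(-91))) - 8055 = (24445 + (-5 - 6*(-65 - 1*(-91)))) - 8055 = (24445 + (-5 - 6*(-65 + 91))) - 8055 = (24445 + (-5 - 6*26)) - 8055 = (24445 + (-5 - 156)) - 8055 = (24445 - 161) - 8055 = 24284 - 8055 = 16229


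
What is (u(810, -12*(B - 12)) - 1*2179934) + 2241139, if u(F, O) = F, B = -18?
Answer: 62015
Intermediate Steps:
(u(810, -12*(B - 12)) - 1*2179934) + 2241139 = (810 - 1*2179934) + 2241139 = (810 - 2179934) + 2241139 = -2179124 + 2241139 = 62015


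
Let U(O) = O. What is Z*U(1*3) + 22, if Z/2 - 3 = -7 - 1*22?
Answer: -134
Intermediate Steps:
Z = -52 (Z = 6 + 2*(-7 - 1*22) = 6 + 2*(-7 - 22) = 6 + 2*(-29) = 6 - 58 = -52)
Z*U(1*3) + 22 = -52*3 + 22 = -156 + 22 = -134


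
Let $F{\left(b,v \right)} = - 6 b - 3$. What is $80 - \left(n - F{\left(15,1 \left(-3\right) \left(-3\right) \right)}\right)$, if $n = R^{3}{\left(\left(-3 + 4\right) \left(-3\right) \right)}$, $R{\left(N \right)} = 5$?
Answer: $-138$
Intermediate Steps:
$F{\left(b,v \right)} = -3 - 6 b$
$n = 125$ ($n = 5^{3} = 125$)
$80 - \left(n - F{\left(15,1 \left(-3\right) \left(-3\right) \right)}\right) = 80 - \left(125 - \left(-3 - 90\right)\right) = 80 - \left(125 - -93\right) = 80 - \left(125 + 93\right) = 80 - 218 = -138$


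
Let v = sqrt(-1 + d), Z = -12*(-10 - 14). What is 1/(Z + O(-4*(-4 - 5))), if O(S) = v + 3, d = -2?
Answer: 97/28228 - I*sqrt(3)/84684 ≈ 0.0034363 - 2.0453e-5*I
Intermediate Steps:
Z = 288 (Z = -12*(-24) = 288)
v = I*sqrt(3) (v = sqrt(-1 - 2) = sqrt(-3) = I*sqrt(3) ≈ 1.732*I)
O(S) = 3 + I*sqrt(3) (O(S) = I*sqrt(3) + 3 = 3 + I*sqrt(3))
1/(Z + O(-4*(-4 - 5))) = 1/(288 + (3 + I*sqrt(3))) = 1/(291 + I*sqrt(3))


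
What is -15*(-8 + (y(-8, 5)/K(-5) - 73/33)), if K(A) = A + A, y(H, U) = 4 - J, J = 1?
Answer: 3469/22 ≈ 157.68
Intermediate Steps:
y(H, U) = 3 (y(H, U) = 4 - 1*1 = 4 - 1 = 3)
K(A) = 2*A
-15*(-8 + (y(-8, 5)/K(-5) - 73/33)) = -15*(-8 + (3/((2*(-5))) - 73/33)) = -15*(-8 + (3/(-10) - 73*1/33)) = -15*(-8 + (3*(-⅒) - 73/33)) = -15*(-8 + (-3/10 - 73/33)) = -15*(-8 - 829/330) = -15*(-3469/330) = 3469/22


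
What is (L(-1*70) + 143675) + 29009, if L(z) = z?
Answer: 172614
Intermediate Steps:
(L(-1*70) + 143675) + 29009 = (-1*70 + 143675) + 29009 = (-70 + 143675) + 29009 = 143605 + 29009 = 172614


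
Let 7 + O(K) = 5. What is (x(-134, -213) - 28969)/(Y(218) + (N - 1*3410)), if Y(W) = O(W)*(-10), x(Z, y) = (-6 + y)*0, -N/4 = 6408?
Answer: 28969/29022 ≈ 0.99817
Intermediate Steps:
N = -25632 (N = -4*6408 = -25632)
O(K) = -2 (O(K) = -7 + 5 = -2)
x(Z, y) = 0
Y(W) = 20 (Y(W) = -2*(-10) = 20)
(x(-134, -213) - 28969)/(Y(218) + (N - 1*3410)) = (0 - 28969)/(20 + (-25632 - 1*3410)) = -28969/(20 + (-25632 - 3410)) = -28969/(20 - 29042) = -28969/(-29022) = -28969*(-1/29022) = 28969/29022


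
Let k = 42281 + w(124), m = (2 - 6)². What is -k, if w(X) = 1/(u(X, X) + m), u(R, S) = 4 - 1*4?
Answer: -676497/16 ≈ -42281.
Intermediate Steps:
u(R, S) = 0 (u(R, S) = 4 - 4 = 0)
m = 16 (m = (-4)² = 16)
w(X) = 1/16 (w(X) = 1/(0 + 16) = 1/16)
k = 676497/16 (k = 42281 + 1/16 = 676497/16 ≈ 42281.)
-k = -1*676497/16 = -676497/16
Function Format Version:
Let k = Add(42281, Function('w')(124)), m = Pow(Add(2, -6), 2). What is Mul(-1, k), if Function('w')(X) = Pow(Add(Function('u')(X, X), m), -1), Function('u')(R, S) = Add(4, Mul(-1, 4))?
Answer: Rational(-676497, 16) ≈ -42281.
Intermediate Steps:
Function('u')(R, S) = 0 (Function('u')(R, S) = Add(4, -4) = 0)
m = 16 (m = Pow(-4, 2) = 16)
Function('w')(X) = Rational(1, 16) (Function('w')(X) = Pow(Add(0, 16), -1) = Pow(16, -1) = Rational(1, 16))
k = Rational(676497, 16) (k = Add(42281, Rational(1, 16)) = Rational(676497, 16) ≈ 42281.)
Mul(-1, k) = Mul(-1, Rational(676497, 16)) = Rational(-676497, 16)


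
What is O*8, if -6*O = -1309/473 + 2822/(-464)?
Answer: 29427/2494 ≈ 11.799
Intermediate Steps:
O = 29427/19952 (O = -(-1309/473 + 2822/(-464))/6 = -(-1309*1/473 + 2822*(-1/464))/6 = -(-119/43 - 1411/232)/6 = -⅙*(-88281/9976) = 29427/19952 ≈ 1.4749)
O*8 = (29427/19952)*8 = 29427/2494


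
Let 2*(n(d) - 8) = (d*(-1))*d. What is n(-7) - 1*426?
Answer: -885/2 ≈ -442.50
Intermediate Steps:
n(d) = 8 - d**2/2 (n(d) = 8 + ((d*(-1))*d)/2 = 8 + ((-d)*d)/2 = 8 + (-d**2)/2 = 8 - d**2/2)
n(-7) - 1*426 = (8 - 1/2*(-7)**2) - 1*426 = (8 - 1/2*49) - 426 = (8 - 49/2) - 426 = -33/2 - 426 = -885/2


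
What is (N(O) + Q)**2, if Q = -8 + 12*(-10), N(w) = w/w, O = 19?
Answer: 16129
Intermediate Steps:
N(w) = 1
Q = -128 (Q = -8 - 120 = -128)
(N(O) + Q)**2 = (1 - 128)**2 = (-127)**2 = 16129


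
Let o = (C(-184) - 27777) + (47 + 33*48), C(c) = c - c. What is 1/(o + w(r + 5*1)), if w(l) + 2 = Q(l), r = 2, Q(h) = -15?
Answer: -1/26163 ≈ -3.8222e-5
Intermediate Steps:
C(c) = 0
w(l) = -17 (w(l) = -2 - 15 = -17)
o = -26146 (o = (0 - 27777) + (47 + 33*48) = -27777 + (47 + 1584) = -27777 + 1631 = -26146)
1/(o + w(r + 5*1)) = 1/(-26146 - 17) = 1/(-26163) = -1/26163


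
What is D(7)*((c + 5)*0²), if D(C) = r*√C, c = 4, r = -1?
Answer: 0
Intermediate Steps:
D(C) = -√C
D(7)*((c + 5)*0²) = (-√7)*((4 + 5)*0²) = (-√7)*(9*0) = -√7*0 = 0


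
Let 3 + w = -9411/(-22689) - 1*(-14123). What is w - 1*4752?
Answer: 70853321/7563 ≈ 9368.4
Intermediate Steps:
w = 106792697/7563 (w = -3 + (-9411/(-22689) - 1*(-14123)) = -3 + (-9411*(-1/22689) + 14123) = -3 + (3137/7563 + 14123) = -3 + 106815386/7563 = 106792697/7563 ≈ 14120.)
w - 1*4752 = 106792697/7563 - 1*4752 = 106792697/7563 - 4752 = 70853321/7563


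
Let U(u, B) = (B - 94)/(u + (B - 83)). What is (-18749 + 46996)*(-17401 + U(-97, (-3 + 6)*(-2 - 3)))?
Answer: -95844500242/195 ≈ -4.9151e+8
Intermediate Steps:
U(u, B) = (-94 + B)/(-83 + B + u) (U(u, B) = (-94 + B)/(u + (-83 + B)) = (-94 + B)/(-83 + B + u))
(-18749 + 46996)*(-17401 + U(-97, (-3 + 6)*(-2 - 3))) = (-18749 + 46996)*(-17401 + (-94 + (-3 + 6)*(-2 - 3))/(-83 + (-3 + 6)*(-2 - 3) - 97)) = 28247*(-17401 + (-94 + 3*(-5))/(-83 + 3*(-5) - 97)) = 28247*(-17401 + (-94 - 15)/(-83 - 15 - 97)) = 28247*(-17401 - 109/(-195)) = 28247*(-17401 - 1/195*(-109)) = 28247*(-17401 + 109/195) = 28247*(-3393086/195) = -95844500242/195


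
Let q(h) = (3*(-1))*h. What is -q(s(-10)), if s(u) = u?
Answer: -30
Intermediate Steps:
q(h) = -3*h
-q(s(-10)) = -(-3)*(-10) = -1*30 = -30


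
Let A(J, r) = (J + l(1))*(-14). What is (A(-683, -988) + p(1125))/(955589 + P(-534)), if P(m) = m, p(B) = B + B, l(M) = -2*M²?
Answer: 2368/191011 ≈ 0.012397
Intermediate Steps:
p(B) = 2*B
A(J, r) = 28 - 14*J (A(J, r) = (J - 2*1²)*(-14) = (J - 2*1)*(-14) = (J - 2)*(-14) = (-2 + J)*(-14) = 28 - 14*J)
(A(-683, -988) + p(1125))/(955589 + P(-534)) = ((28 - 14*(-683)) + 2*1125)/(955589 - 534) = ((28 + 9562) + 2250)/955055 = (9590 + 2250)*(1/955055) = 11840*(1/955055) = 2368/191011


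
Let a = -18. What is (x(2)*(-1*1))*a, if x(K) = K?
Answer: 36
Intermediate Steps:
(x(2)*(-1*1))*a = (2*(-1*1))*(-18) = (2*(-1))*(-18) = -2*(-18) = 36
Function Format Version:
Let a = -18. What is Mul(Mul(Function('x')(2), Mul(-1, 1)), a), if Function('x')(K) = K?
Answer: 36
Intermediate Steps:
Mul(Mul(Function('x')(2), Mul(-1, 1)), a) = Mul(Mul(2, Mul(-1, 1)), -18) = Mul(Mul(2, -1), -18) = Mul(-2, -18) = 36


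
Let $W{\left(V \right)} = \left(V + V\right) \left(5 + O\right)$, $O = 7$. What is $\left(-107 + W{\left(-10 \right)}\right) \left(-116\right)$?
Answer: $40252$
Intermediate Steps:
$W{\left(V \right)} = 24 V$ ($W{\left(V \right)} = \left(V + V\right) \left(5 + 7\right) = 2 V 12 = 24 V$)
$\left(-107 + W{\left(-10 \right)}\right) \left(-116\right) = \left(-107 + 24 \left(-10\right)\right) \left(-116\right) = \left(-107 - 240\right) \left(-116\right) = \left(-347\right) \left(-116\right) = 40252$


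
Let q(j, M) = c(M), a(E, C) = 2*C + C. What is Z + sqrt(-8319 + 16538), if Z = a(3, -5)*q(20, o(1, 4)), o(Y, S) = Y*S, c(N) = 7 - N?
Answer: -45 + sqrt(8219) ≈ 45.659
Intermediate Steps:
o(Y, S) = S*Y
a(E, C) = 3*C
q(j, M) = 7 - M
Z = -45 (Z = (3*(-5))*(7 - 4) = -15*(7 - 1*4) = -15*(7 - 4) = -15*3 = -45)
Z + sqrt(-8319 + 16538) = -45 + sqrt(-8319 + 16538) = -45 + sqrt(8219)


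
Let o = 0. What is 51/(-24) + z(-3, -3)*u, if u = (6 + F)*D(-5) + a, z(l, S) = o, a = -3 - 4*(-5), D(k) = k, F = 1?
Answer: -17/8 ≈ -2.1250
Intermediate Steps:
a = 17 (a = -3 + 20 = 17)
z(l, S) = 0
u = -18 (u = (6 + 1)*(-5) + 17 = 7*(-5) + 17 = -35 + 17 = -18)
51/(-24) + z(-3, -3)*u = 51/(-24) + 0*(-18) = 51*(-1/24) + 0 = -17/8 + 0 = -17/8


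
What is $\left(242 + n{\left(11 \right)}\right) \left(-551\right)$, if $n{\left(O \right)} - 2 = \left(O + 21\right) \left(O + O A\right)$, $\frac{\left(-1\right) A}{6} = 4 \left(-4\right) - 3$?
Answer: $-22438924$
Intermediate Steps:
$A = 114$ ($A = - 6 \left(4 \left(-4\right) - 3\right) = - 6 \left(-16 - 3\right) = \left(-6\right) \left(-19\right) = 114$)
$n{\left(O \right)} = 2 + 115 O \left(21 + O\right)$ ($n{\left(O \right)} = 2 + \left(O + 21\right) \left(O + O 114\right) = 2 + \left(21 + O\right) \left(O + 114 O\right) = 2 + \left(21 + O\right) 115 O = 2 + 115 O \left(21 + O\right)$)
$\left(242 + n{\left(11 \right)}\right) \left(-551\right) = \left(242 + \left(2 + 115 \cdot 11^{2} + 2415 \cdot 11\right)\right) \left(-551\right) = \left(242 + \left(2 + 115 \cdot 121 + 26565\right)\right) \left(-551\right) = \left(242 + \left(2 + 13915 + 26565\right)\right) \left(-551\right) = \left(242 + 40482\right) \left(-551\right) = 40724 \left(-551\right) = -22438924$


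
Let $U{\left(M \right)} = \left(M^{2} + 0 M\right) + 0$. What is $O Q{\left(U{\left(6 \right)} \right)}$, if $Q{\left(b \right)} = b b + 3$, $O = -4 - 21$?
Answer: $-32475$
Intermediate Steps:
$U{\left(M \right)} = M^{2}$ ($U{\left(M \right)} = \left(M^{2} + 0\right) + 0 = M^{2} + 0 = M^{2}$)
$O = -25$ ($O = -4 - 21 = -25$)
$Q{\left(b \right)} = 3 + b^{2}$ ($Q{\left(b \right)} = b^{2} + 3 = 3 + b^{2}$)
$O Q{\left(U{\left(6 \right)} \right)} = - 25 \left(3 + \left(6^{2}\right)^{2}\right) = - 25 \left(3 + 36^{2}\right) = - 25 \left(3 + 1296\right) = \left(-25\right) 1299 = -32475$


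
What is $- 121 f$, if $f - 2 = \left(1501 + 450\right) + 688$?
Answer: $-319561$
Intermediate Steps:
$f = 2641$ ($f = 2 + \left(\left(1501 + 450\right) + 688\right) = 2 + \left(1951 + 688\right) = 2 + 2639 = 2641$)
$- 121 f = \left(-121\right) 2641 = -319561$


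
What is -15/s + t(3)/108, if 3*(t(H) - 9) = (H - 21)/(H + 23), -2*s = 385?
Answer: 2867/18018 ≈ 0.15912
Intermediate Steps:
s = -385/2 (s = -1/2*385 = -385/2 ≈ -192.50)
t(H) = 9 + (-21 + H)/(3*(23 + H)) (t(H) = 9 + ((H - 21)/(H + 23))/3 = 9 + ((-21 + H)/(23 + H))/3 = 9 + (-21 + H)/(3*(23 + H)))
-15/s + t(3)/108 = -15/(-385/2) + (4*(150 + 7*3)/(3*(23 + 3)))/108 = -15*(-2/385) + ((4/3)*(150 + 21)/26)*(1/108) = 6/77 + ((4/3)*(1/26)*171)*(1/108) = 6/77 + (114/13)*(1/108) = 6/77 + 19/234 = 2867/18018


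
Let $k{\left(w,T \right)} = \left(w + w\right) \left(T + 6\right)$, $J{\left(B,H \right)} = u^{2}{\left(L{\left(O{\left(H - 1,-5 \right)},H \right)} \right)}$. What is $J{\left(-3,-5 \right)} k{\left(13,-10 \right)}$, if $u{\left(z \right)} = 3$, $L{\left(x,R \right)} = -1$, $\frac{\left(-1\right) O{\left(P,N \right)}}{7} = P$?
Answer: $-936$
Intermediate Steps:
$O{\left(P,N \right)} = - 7 P$
$J{\left(B,H \right)} = 9$ ($J{\left(B,H \right)} = 3^{2} = 9$)
$k{\left(w,T \right)} = 2 w \left(6 + T\right)$
$J{\left(-3,-5 \right)} k{\left(13,-10 \right)} = 9 \cdot 2 \cdot 13 \left(6 - 10\right) = 9 \cdot 2 \cdot 13 \left(-4\right) = 9 \left(-104\right) = -936$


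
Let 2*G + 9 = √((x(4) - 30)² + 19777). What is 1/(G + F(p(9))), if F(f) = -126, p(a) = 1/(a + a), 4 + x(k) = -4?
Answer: -261/23450 - √21221/23450 ≈ -0.017342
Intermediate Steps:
x(k) = -8 (x(k) = -4 - 4 = -8)
p(a) = 1/(2*a)
G = -9/2 + √21221/2 (G = -9/2 + √((-8 - 30)² + 19777)/2 = -9/2 + √((-38)² + 19777)/2 = -9/2 + √(1444 + 19777)/2 = -9/2 + √21221/2 ≈ 68.337)
1/(G + F(p(9))) = 1/((-9/2 + √21221/2) - 126) = 1/(-261/2 + √21221/2)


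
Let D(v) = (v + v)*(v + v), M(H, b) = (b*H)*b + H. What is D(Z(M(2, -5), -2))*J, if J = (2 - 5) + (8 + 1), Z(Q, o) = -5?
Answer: 600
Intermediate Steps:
M(H, b) = H + H*b² (M(H, b) = (H*b)*b + H = H*b² + H = H + H*b²)
D(v) = 4*v² (D(v) = (2*v)*(2*v) = 4*v²)
J = 6 (J = -3 + 9 = 6)
D(Z(M(2, -5), -2))*J = (4*(-5)²)*6 = (4*25)*6 = 100*6 = 600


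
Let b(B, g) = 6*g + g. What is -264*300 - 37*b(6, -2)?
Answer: -78682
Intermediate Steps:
b(B, g) = 7*g
-264*300 - 37*b(6, -2) = -264*300 - 259*(-2) = -79200 - 37*(-14) = -79200 + 518 = -78682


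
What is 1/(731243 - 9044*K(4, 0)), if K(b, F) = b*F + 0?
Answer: 1/731243 ≈ 1.3675e-6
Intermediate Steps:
K(b, F) = F*b (K(b, F) = F*b + 0 = F*b)
1/(731243 - 9044*K(4, 0)) = 1/(731243 - 0*4) = 1/(731243 - 9044*0) = 1/(731243 + 0) = 1/731243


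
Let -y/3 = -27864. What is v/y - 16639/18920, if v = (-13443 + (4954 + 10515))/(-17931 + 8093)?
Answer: -9944467639/11307698820 ≈ -0.87944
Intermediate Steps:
v = -1013/4919 (v = (-13443 + 15469)/(-9838) = 2026*(-1/9838) = -1013/4919 ≈ -0.20594)
y = 83592 (y = -3*(-27864) = 83592)
v/y - 16639/18920 = -1013/4919/83592 - 16639/18920 = -1013/4919*1/83592 - 16639*1/18920 = -1013/411189048 - 16639/18920 = -9944467639/11307698820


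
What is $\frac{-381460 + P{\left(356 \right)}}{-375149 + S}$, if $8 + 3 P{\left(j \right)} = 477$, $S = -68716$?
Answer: $\frac{1143911}{1331595} \approx 0.85905$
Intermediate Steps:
$P{\left(j \right)} = \frac{469}{3}$ ($P{\left(j \right)} = - \frac{8}{3} + \frac{1}{3} \cdot 477 = - \frac{8}{3} + 159 = \frac{469}{3}$)
$\frac{-381460 + P{\left(356 \right)}}{-375149 + S} = \frac{-381460 + \frac{469}{3}}{-375149 - 68716} = - \frac{1143911}{3 \left(-443865\right)} = \left(- \frac{1143911}{3}\right) \left(- \frac{1}{443865}\right) = \frac{1143911}{1331595}$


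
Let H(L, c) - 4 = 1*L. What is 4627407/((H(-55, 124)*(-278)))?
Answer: 1542469/4726 ≈ 326.38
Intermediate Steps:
H(L, c) = 4 + L (H(L, c) = 4 + 1*L = 4 + L)
4627407/((H(-55, 124)*(-278))) = 4627407/(((4 - 55)*(-278))) = 4627407/((-51*(-278))) = 4627407/14178 = 4627407*(1/14178) = 1542469/4726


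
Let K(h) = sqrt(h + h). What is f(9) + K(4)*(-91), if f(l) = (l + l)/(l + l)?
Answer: 1 - 182*sqrt(2) ≈ -256.39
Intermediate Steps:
f(l) = 1 (f(l) = (2*l)/((2*l)) = (2*l)*(1/(2*l)) = 1)
K(h) = sqrt(2)*sqrt(h) (K(h) = sqrt(2*h) = sqrt(2)*sqrt(h))
f(9) + K(4)*(-91) = 1 + (sqrt(2)*sqrt(4))*(-91) = 1 + (sqrt(2)*2)*(-91) = 1 + (2*sqrt(2))*(-91) = 1 - 182*sqrt(2)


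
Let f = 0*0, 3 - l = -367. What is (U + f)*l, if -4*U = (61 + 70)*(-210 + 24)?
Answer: 2253855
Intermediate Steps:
l = 370 (l = 3 - 1*(-367) = 3 + 367 = 370)
U = 12183/2 (U = -(61 + 70)*(-210 + 24)/4 = -131*(-186)/4 = -¼*(-24366) = 12183/2 ≈ 6091.5)
f = 0
(U + f)*l = (12183/2 + 0)*370 = (12183/2)*370 = 2253855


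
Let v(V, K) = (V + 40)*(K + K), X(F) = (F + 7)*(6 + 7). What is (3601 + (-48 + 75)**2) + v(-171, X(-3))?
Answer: -9294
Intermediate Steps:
X(F) = 91 + 13*F (X(F) = (7 + F)*13 = 91 + 13*F)
v(V, K) = 2*K*(40 + V) (v(V, K) = (40 + V)*(2*K) = 2*K*(40 + V))
(3601 + (-48 + 75)**2) + v(-171, X(-3)) = (3601 + (-48 + 75)**2) + 2*(91 + 13*(-3))*(40 - 171) = (3601 + 27**2) + 2*(91 - 39)*(-131) = (3601 + 729) + 2*52*(-131) = 4330 - 13624 = -9294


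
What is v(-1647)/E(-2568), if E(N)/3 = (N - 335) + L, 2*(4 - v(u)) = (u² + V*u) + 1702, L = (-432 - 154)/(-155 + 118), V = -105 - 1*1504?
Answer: 99240031/320475 ≈ 309.67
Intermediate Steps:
V = -1609 (V = -105 - 1504 = -1609)
L = 586/37 (L = -586/(-37) = -586*(-1/37) = 586/37 ≈ 15.838)
v(u) = -847 - u²/2 + 1609*u/2 (v(u) = 4 - ((u² - 1609*u) + 1702)/2 = 4 - (1702 + u² - 1609*u)/2 = 4 + (-851 - u²/2 + 1609*u/2) = -847 - u²/2 + 1609*u/2)
E(N) = -35427/37 + 3*N (E(N) = 3*((N - 335) + 586/37) = 3*((-335 + N) + 586/37) = 3*(-11809/37 + N) = -35427/37 + 3*N)
v(-1647)/E(-2568) = (-847 - ½*(-1647)² + (1609/2)*(-1647))/(-35427/37 + 3*(-2568)) = (-847 - ½*2712609 - 2650023/2)/(-35427/37 - 7704) = (-847 - 2712609/2 - 2650023/2)/(-320475/37) = -2682163*(-37/320475) = 99240031/320475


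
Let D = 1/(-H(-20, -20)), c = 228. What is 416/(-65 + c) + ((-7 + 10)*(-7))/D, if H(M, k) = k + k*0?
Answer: -68044/163 ≈ -417.45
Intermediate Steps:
H(M, k) = k (H(M, k) = k + 0 = k)
D = 1/20 (D = 1/(-1*(-20)) = 1/20 ≈ 0.050000)
416/(-65 + c) + ((-7 + 10)*(-7))/D = 416/(-65 + 228) + ((-7 + 10)*(-7))/(1/20) = 416/163 + (3*(-7))*20 = 416*(1/163) - 21*20 = 416/163 - 420 = -68044/163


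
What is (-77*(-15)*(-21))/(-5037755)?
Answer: 4851/1007551 ≈ 0.0048146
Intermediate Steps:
(-77*(-15)*(-21))/(-5037755) = (1155*(-21))*(-1/5037755) = -24255*(-1/5037755) = 4851/1007551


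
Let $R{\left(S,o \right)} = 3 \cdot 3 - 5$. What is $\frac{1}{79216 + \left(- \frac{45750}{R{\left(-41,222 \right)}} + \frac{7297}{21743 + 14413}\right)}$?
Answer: $\frac{36156}{2450606743} \approx 1.4754 \cdot 10^{-5}$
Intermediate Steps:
$R{\left(S,o \right)} = 4$ ($R{\left(S,o \right)} = 9 - 5 = 4$)
$\frac{1}{79216 + \left(- \frac{45750}{R{\left(-41,222 \right)}} + \frac{7297}{21743 + 14413}\right)} = \frac{1}{79216 + \left(- \frac{45750}{4} + \frac{7297}{21743 + 14413}\right)} = \frac{1}{79216 + \left(\left(-45750\right) \frac{1}{4} + \frac{7297}{36156}\right)} = \frac{1}{79216 + \left(- \frac{22875}{2} + 7297 \cdot \frac{1}{36156}\right)} = \frac{1}{79216 + \left(- \frac{22875}{2} + \frac{7297}{36156}\right)} = \frac{1}{79216 - \frac{413526953}{36156}} = \frac{1}{\frac{2450606743}{36156}} = \frac{36156}{2450606743}$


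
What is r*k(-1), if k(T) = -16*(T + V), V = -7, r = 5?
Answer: 640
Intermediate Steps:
k(T) = 112 - 16*T (k(T) = -16*(T - 7) = -16*(-7 + T) = 112 - 16*T)
r*k(-1) = 5*(112 - 16*(-1)) = 5*(112 + 16) = 5*128 = 640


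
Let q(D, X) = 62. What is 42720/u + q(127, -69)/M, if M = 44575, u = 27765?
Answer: 127064362/82508325 ≈ 1.5400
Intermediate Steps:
42720/u + q(127, -69)/M = 42720/27765 + 62/44575 = 42720*(1/27765) + 62*(1/44575) = 2848/1851 + 62/44575 = 127064362/82508325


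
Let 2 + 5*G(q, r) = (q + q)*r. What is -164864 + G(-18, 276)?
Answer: -834258/5 ≈ -1.6685e+5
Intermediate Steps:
G(q, r) = -⅖ + 2*q*r/5 (G(q, r) = -⅖ + ((q + q)*r)/5 = -⅖ + ((2*q)*r)/5 = -⅖ + (2*q*r)/5 = -⅖ + 2*q*r/5)
-164864 + G(-18, 276) = -164864 + (-⅖ + (⅖)*(-18)*276) = -164864 + (-⅖ - 9936/5) = -164864 - 9938/5 = -834258/5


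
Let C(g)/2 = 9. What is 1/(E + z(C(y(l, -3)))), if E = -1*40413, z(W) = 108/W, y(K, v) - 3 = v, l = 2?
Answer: -1/40407 ≈ -2.4748e-5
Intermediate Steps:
y(K, v) = 3 + v
C(g) = 18 (C(g) = 2*9 = 18)
E = -40413
1/(E + z(C(y(l, -3)))) = 1/(-40413 + 108/18) = 1/(-40413 + 108*(1/18)) = 1/(-40413 + 6) = 1/(-40407) = -1/40407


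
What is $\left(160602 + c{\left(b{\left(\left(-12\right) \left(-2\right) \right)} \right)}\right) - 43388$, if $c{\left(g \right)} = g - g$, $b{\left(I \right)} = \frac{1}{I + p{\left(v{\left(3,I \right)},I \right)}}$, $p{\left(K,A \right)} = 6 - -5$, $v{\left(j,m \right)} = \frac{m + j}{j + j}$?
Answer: $117214$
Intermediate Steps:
$v{\left(j,m \right)} = \frac{j + m}{2 j}$
$p{\left(K,A \right)} = 11$ ($p{\left(K,A \right)} = 6 + 5 = 11$)
$b{\left(I \right)} = \frac{1}{11 + I}$ ($b{\left(I \right)} = \frac{1}{I + 11} = \frac{1}{11 + I}$)
$c{\left(g \right)} = 0$
$\left(160602 + c{\left(b{\left(\left(-12\right) \left(-2\right) \right)} \right)}\right) - 43388 = \left(160602 + 0\right) - 43388 = 160602 - 43388 = 117214$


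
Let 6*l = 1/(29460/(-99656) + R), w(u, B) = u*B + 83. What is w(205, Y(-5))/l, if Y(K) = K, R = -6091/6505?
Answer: 564240570174/81032785 ≈ 6963.1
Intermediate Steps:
R = -6091/6505 (R = -6091*1/6505 = -6091/6505 ≈ -0.93636)
w(u, B) = 83 + B*u (w(u, B) = B*u + 83 = 83 + B*u)
l = -81032785/598981497 (l = 1/(6*(29460/(-99656) - 6091/6505)) = 1/(6*(29460*(-1/99656) - 6091/6505)) = 1/(6*(-7365/24914 - 6091/6505)) = 1/(6*(-199660499/162065570)) = (⅙)*(-162065570/199660499) = -81032785/598981497 ≈ -0.13528)
w(205, Y(-5))/l = (83 - 5*205)/(-81032785/598981497) = (83 - 1025)*(-598981497/81032785) = -942*(-598981497/81032785) = 564240570174/81032785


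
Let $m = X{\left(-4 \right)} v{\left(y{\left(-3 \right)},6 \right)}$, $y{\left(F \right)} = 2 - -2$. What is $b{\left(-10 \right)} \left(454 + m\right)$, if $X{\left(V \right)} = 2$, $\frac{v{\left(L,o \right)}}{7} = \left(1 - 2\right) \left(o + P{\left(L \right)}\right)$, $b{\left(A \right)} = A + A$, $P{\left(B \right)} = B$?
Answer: $-6280$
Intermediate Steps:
$b{\left(A \right)} = 2 A$
$y{\left(F \right)} = 4$ ($y{\left(F \right)} = 2 + 2 = 4$)
$v{\left(L,o \right)} = - 7 L - 7 o$ ($v{\left(L,o \right)} = 7 \left(1 - 2\right) \left(o + L\right) = 7 \left(- (L + o)\right) = 7 \left(- L - o\right) = - 7 L - 7 o$)
$m = -140$ ($m = 2 \left(\left(-7\right) 4 - 42\right) = 2 \left(-28 - 42\right) = 2 \left(-70\right) = -140$)
$b{\left(-10 \right)} \left(454 + m\right) = 2 \left(-10\right) \left(454 - 140\right) = \left(-20\right) 314 = -6280$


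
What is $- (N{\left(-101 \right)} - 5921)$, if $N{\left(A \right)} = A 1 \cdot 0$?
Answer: $5921$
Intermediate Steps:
$N{\left(A \right)} = 0$ ($N{\left(A \right)} = A 0 = 0$)
$- (N{\left(-101 \right)} - 5921) = - (0 - 5921) = \left(-1\right) \left(-5921\right) = 5921$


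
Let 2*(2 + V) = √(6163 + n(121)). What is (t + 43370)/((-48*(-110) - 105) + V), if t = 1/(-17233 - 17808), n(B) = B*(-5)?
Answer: 2246158233782/267898852177 - 1519728169*√5558/1875291965239 ≈ 8.3239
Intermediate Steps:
n(B) = -5*B
t = -1/35041 (t = 1/(-35041) = -1/35041 ≈ -2.8538e-5)
V = -2 + √5558/2 (V = -2 + √(6163 - 5*121)/2 = -2 + √(6163 - 605)/2 = -2 + √5558/2 ≈ 35.276)
(t + 43370)/((-48*(-110) - 105) + V) = (-1/35041 + 43370)/((-48*(-110) - 105) + (-2 + √5558/2)) = 1519728169/(35041*((5280 - 105) + (-2 + √5558/2))) = 1519728169/(35041*(5175 + (-2 + √5558/2))) = 1519728169/(35041*(5173 + √5558/2))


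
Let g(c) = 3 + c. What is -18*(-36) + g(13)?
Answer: 664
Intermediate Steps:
-18*(-36) + g(13) = -18*(-36) + (3 + 13) = 648 + 16 = 664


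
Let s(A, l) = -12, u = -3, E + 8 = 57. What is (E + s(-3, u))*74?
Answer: 2738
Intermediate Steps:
E = 49 (E = -8 + 57 = 49)
(E + s(-3, u))*74 = (49 - 12)*74 = 37*74 = 2738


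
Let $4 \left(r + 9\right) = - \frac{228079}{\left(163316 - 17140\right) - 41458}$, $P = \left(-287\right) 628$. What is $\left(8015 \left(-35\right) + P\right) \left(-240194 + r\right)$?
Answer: $\frac{15453085215983765}{139624} \approx 1.1068 \cdot 10^{11}$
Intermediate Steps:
$P = -180236$
$r = - \frac{3997927}{418872}$ ($r = -9 + \frac{\left(-228079\right) \frac{1}{\left(163316 - 17140\right) - 41458}}{4} = -9 + \frac{\left(-228079\right) \frac{1}{146176 - 41458}}{4} = -9 + \frac{\left(-228079\right) \frac{1}{104718}}{4} = -9 + \frac{1}{4} \left(- \frac{228079}{104718}\right) = -9 - \frac{228079}{418872} = - \frac{3997927}{418872} \approx -9.5445$)
$\left(8015 \left(-35\right) + P\right) \left(-240194 + r\right) = \left(8015 \left(-35\right) - 180236\right) \left(-240194 - \frac{3997927}{418872}\right) = \left(-280525 - 180236\right) \left(- \frac{100614539095}{418872}\right) = \left(-460761\right) \left(- \frac{100614539095}{418872}\right) = \frac{15453085215983765}{139624}$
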